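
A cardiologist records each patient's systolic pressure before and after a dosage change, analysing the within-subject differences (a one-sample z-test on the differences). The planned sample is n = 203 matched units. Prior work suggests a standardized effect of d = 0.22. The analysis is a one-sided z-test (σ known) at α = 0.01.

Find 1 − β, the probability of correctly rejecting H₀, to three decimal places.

Noncentrality parameter: λ = d·√n = 0.22 × √203 = 3.1345
One-sided α = 0.01 → critical value z_{0.01} = 2.326.
Power = P(Z > 2.326 − λ) = Φ(0.808) = 0.7905.

Power ≈ 0.791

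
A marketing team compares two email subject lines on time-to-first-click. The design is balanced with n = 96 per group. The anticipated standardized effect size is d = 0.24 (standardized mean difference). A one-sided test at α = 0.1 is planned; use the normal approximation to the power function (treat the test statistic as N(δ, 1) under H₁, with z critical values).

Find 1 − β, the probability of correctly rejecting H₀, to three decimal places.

Power ≈ 0.648

Noncentrality parameter: λ = d·√(n/2) = 0.24 × √(96/2) = 1.6628
Critical value for a one-sided test at α = 0.1: z_α = 1.282.
Power = P(Z > 1.282 − λ) = Φ(0.381) = 0.6485.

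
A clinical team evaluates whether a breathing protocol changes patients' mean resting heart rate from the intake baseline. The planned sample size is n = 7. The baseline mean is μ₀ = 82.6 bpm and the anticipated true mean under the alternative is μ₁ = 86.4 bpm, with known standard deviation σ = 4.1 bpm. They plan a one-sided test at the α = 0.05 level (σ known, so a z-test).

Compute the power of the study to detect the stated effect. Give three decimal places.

Standardized effect: d = |μ₁ − μ₀| / σ = |86.4 − 82.6| / 4.1 = 0.9268
Noncentrality parameter: δ = d·√n = 0.9268 × √7 = 2.4522
One-sided α = 0.05 → critical value z_{0.05} = 1.645.
Power = P(Z > 1.645 − δ) = Φ(0.807) = 0.7903.

Power ≈ 0.790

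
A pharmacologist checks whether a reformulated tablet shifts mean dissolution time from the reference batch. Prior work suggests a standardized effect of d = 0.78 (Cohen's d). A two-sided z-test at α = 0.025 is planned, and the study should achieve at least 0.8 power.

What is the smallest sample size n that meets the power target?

n = 16

For power 0.8 need Φ(δ − z_{0.0125}) = 0.8, so δ = z_{0.0125} + z_{0.20} = 2.241 + 0.842 = 3.083.
(For δ > 0 the lower-tail rejection region contributes negligibly to power, so the one-term inversion is standard.)
δ = d·√n ⇒ n = (δ/d)² = (3.083 / 0.78)² = 15.62.
Round up to the next whole unit.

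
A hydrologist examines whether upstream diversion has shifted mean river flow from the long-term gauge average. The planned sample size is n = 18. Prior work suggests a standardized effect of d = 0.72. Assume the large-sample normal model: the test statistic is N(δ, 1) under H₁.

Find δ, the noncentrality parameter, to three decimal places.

δ ≈ 3.055

δ = d·√n = 0.72 × √18 = 3.0547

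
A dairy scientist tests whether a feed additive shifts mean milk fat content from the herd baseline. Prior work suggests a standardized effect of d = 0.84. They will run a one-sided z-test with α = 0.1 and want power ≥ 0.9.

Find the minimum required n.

n = 10

Set Φ(δ − 1.282) = 0.9; then δ − 1.282 = Φ⁻¹(0.9) = 1.282, giving δ = 2.563.
δ = d·√n ⇒ n = (δ/d)² = (2.563 / 0.84)² = 9.31.
Round up to the next whole unit.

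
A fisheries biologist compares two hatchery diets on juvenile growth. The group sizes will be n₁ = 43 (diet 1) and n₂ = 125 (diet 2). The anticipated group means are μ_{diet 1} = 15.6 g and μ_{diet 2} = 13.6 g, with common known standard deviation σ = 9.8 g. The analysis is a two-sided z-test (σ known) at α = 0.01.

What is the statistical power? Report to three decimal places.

Power ≈ 0.078

Standardized effect: d = |μ_{diet 1} − μ_{diet 2}| / σ = |15.6 − 13.6| / 9.8 = 0.2041
Noncentrality parameter: δ = d / √(1/n₁ + 1/n₂) = 0.2041 / √(1/43 + 1/125) = 1.1544
Two-sided α = 0.01 → critical value z_{0.005} = 2.576.
Power = Φ(δ − 2.576) + Φ(−δ − 2.576) = Φ(-1.421) + Φ(-3.730) = 0.0776 + 0.0001 = 0.0777.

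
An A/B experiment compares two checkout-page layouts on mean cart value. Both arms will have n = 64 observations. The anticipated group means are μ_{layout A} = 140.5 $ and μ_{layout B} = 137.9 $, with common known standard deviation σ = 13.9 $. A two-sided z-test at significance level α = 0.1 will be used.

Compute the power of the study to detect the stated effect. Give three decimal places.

Power ≈ 0.282

Standardized effect: d = |μ_{layout A} − μ_{layout B}| / σ = |140.5 − 137.9| / 13.9 = 0.1871
Noncentrality parameter: δ = d·√(n/2) = 0.1871 × √(64/2) = 1.0581
Two-sided α = 0.1 → critical value z_{0.05} = 1.645.
Power = Φ(δ − 1.645) + Φ(−δ − 1.645) = Φ(-0.587) + Φ(-2.703) = 0.2787 + 0.0034 = 0.2821.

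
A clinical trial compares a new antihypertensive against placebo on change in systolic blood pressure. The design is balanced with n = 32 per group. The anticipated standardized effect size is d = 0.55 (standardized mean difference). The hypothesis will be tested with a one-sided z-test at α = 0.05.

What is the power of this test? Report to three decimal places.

Noncentrality parameter: δ = d·√(n/2) = 0.55 × √(32/2) = 2.2000
Critical value for a one-sided test at α = 0.05: z_α = 1.645.
Power = P(Z > 1.645 − δ) = Φ(0.555) = 0.7106.

Power ≈ 0.711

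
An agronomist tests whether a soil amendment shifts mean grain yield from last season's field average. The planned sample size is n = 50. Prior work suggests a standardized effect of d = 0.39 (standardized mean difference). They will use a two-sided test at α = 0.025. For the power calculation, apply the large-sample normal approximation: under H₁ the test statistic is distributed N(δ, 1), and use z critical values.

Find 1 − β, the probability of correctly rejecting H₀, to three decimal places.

Power ≈ 0.697

Noncentrality parameter: δ = d·√n = 0.39 × √50 = 2.7577
Critical value for a two-sided test at α = 0.025: z_{α/2} = 2.241.
Power = Φ(δ − 2.241) + Φ(−δ − 2.241) = Φ(0.516) + Φ(-4.999) = 0.6972 + 0.0000 = 0.6972.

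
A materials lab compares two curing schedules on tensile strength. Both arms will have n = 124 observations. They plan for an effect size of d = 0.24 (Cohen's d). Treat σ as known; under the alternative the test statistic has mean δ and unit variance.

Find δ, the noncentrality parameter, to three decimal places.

The noncentrality parameter scales effect size by the design's sample-size factor: δ = d·√(n/2) = 0.24 × √(124/2) = 1.8898

δ ≈ 1.890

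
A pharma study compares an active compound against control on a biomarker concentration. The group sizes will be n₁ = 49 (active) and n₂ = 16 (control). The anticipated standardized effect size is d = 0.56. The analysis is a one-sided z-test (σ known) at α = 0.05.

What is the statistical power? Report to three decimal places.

Noncentrality parameter: δ = d / √(1/n₁ + 1/n₂) = 0.56 / √(1/49 + 1/16) = 1.9449
Critical value for a one-sided test at α = 0.05: z_α = 1.645.
Power = P(Z > 1.645 − δ) = Φ(0.300) = 0.6179.

Power ≈ 0.618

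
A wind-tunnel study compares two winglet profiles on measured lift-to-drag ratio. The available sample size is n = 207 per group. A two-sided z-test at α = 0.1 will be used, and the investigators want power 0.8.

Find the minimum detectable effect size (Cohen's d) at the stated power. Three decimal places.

d ≈ 0.244

Required noncentrality: δ = z_{0.05} + z_{0.20} = 1.645 + 0.842 = 2.486.
(Lower-tail contribution to power is negligible for δ > 0.)
δ = d·√(n/2) ⇒ d = δ/√(n/2) = 2.486/√(207/2) = 0.2444.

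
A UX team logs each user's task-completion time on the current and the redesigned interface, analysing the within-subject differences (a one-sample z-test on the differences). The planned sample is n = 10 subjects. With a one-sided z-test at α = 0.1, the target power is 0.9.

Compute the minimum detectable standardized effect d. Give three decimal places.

d ≈ 0.811

Required noncentrality: δ = z_{0.1} + z_{0.10} = 1.282 + 1.282 = 2.563.
δ = d·√n ⇒ d = δ/√n = 2.563/√10 = 0.8105.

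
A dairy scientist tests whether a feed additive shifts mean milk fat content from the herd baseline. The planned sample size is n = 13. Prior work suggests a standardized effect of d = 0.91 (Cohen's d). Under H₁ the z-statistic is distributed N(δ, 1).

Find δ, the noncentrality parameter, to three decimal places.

δ ≈ 3.281

The noncentrality parameter scales effect size by the design's sample-size factor: δ = d·√n = 0.91 × √13 = 3.2811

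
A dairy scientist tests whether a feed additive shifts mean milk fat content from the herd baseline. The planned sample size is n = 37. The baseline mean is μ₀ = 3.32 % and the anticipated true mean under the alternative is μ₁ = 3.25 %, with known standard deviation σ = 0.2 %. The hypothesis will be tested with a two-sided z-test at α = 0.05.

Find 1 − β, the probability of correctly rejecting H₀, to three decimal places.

Power ≈ 0.567

Standardized effect: d = |μ₁ − μ₀| / σ = |3.25 − 3.32| / 0.2 = 0.3500
Noncentrality parameter: δ = d·√n = 0.3500 × √37 = 2.1290
Two-sided α = 0.05 → critical value z_{0.025} = 1.960.
Power = Φ(δ − 1.960) + Φ(−δ − 1.960) = Φ(0.169) + Φ(-4.089) = 0.5671 + 0.0000 = 0.5671.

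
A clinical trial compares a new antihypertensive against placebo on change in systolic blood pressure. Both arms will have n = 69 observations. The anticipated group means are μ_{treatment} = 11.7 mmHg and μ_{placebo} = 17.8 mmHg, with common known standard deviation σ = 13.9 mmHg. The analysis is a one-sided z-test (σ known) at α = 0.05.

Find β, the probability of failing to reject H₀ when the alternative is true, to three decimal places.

β ≈ 0.175

Standardized effect: d = |μ_{treatment} − μ_{placebo}| / σ = |11.7 − 17.8| / 13.9 = 0.4388
Noncentrality parameter: δ = d·√(n/2) = 0.4388 × √(69/2) = 2.5777
One-sided α = 0.05 → critical value z_{0.05} = 1.645.
Power = P(Z > 1.645 − δ) = Φ(0.933) = 0.8245.
Type II error: β = 1 − power = 1 − 0.8245 = 0.1755.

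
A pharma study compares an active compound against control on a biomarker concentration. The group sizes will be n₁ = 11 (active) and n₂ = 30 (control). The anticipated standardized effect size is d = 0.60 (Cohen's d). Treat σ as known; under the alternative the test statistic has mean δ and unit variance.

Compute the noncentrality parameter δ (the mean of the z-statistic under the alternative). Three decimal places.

δ ≈ 1.702

δ = d / √(1/n₁ + 1/n₂) = 0.60 / √(1/11 + 1/30) = 1.7022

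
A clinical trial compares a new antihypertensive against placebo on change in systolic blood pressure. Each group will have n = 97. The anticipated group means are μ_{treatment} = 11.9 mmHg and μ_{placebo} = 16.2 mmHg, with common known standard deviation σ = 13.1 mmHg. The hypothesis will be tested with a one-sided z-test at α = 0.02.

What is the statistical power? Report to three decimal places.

Standardized effect: d = |μ_{treatment} − μ_{placebo}| / σ = |11.9 − 16.2| / 13.1 = 0.3282
Noncentrality parameter: δ = d·√(n/2) = 0.3282 × √(97/2) = 2.2860
Critical value for a one-sided test at α = 0.02: z_α = 2.054.
Power = Φ(δ − 2.054) = Φ(0.232) = 0.5918.

Power ≈ 0.592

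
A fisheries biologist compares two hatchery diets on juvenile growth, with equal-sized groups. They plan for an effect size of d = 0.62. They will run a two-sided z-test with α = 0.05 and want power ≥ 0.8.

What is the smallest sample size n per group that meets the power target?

n = 41 per group

Set Φ(δ − 1.960) = 0.8; then δ − 1.960 = Φ⁻¹(0.8) = 0.842, giving δ = 2.802.
(For δ > 0 the lower-tail rejection region contributes negligibly to power, so the one-term inversion is standard.)
δ = d·√(n/2) ⇒ n = 2(δ/d)² = 2 × (2.802 / 0.62)² = 40.84.
Round up to the next whole unit.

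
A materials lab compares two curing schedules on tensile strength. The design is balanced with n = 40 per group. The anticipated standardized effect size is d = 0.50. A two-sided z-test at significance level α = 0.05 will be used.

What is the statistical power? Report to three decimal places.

Power ≈ 0.609

Noncentrality parameter: δ = d·√(n/2) = 0.50 × √(40/2) = 2.2361
Critical value for a two-sided test at α = 0.05: z_{α/2} = 1.960.
Power = Φ(δ − 1.960) + Φ(−δ − 1.960) = Φ(0.276) + Φ(-4.196) = 0.6088 + 0.0000 = 0.6088.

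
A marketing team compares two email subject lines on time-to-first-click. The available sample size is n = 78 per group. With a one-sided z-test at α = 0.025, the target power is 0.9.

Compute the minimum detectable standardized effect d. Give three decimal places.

d ≈ 0.519

Need Φ(δ − 1.960) = 0.9, so δ = 1.960 + 1.282 = 3.242.
δ = d·√(n/2) ⇒ d = δ/√(n/2) = 3.242/√(78/2) = 0.5191.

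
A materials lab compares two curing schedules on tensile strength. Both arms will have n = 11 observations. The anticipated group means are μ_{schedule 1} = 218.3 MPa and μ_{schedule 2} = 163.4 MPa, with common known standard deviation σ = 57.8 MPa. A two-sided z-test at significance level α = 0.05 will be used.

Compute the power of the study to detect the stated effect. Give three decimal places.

Standardized effect: d = |μ_{schedule 1} − μ_{schedule 2}| / σ = |218.3 − 163.4| / 57.8 = 0.9498
Noncentrality parameter: δ = d·√(n/2) = 0.9498 × √(11/2) = 2.2275
Critical value for a two-sided test at α = 0.05: z_{α/2} = 1.960.
Power = Φ(δ − 1.960) + Φ(−δ − 1.960) = Φ(0.268) + Φ(-4.188) = 0.6055 + 0.0000 = 0.6055.

Power ≈ 0.606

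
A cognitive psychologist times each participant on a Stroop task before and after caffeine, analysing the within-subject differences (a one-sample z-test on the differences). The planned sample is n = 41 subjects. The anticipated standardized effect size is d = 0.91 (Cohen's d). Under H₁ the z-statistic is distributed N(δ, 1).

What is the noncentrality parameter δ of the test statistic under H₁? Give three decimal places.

δ ≈ 5.827

δ = d·√n = 0.91 × √41 = 5.8268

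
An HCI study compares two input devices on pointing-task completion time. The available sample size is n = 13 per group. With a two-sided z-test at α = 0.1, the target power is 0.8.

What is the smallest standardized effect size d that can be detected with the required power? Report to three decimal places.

Need Φ(δ − 1.645) = 0.8, so δ = 1.645 + 0.842 = 2.486.
(Lower-tail contribution to power is negligible for δ > 0.)
δ = d·√(n/2) ⇒ d = δ/√(n/2) = 2.486/√(13/2) = 0.9753.

d ≈ 0.975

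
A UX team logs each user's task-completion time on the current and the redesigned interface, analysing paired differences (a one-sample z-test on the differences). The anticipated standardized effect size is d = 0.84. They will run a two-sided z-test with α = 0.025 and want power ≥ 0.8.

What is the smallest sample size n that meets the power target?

For power 0.8 need Φ(δ − z_{0.0125}) = 0.8, so δ = z_{0.0125} + z_{0.20} = 2.241 + 0.842 = 3.083.
(Ignoring the negligible lower-tail rejection probability gives the usual closed-form inversion.)
δ = d·√n ⇒ n = (δ/d)² = (3.083 / 0.84)² = 13.47.
Round up to the next whole unit.

n = 14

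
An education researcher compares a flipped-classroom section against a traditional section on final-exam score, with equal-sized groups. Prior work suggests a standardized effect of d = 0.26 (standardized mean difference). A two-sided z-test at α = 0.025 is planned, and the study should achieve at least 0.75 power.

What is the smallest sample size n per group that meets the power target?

n = 252 per group

Set Φ(δ − 2.241) = 0.75; then δ − 2.241 = Φ⁻¹(0.75) = 0.674, giving δ = 2.916.
(The Φ(−δ − z_{α/2}) term is vanishingly small for δ > 0 and is dropped in the standard sample-size formula.)
δ = d·√(n/2) ⇒ n = 2(δ/d)² = 2 × (2.916 / 0.26)² = 251.55.
Rounding up, n = 252 per group.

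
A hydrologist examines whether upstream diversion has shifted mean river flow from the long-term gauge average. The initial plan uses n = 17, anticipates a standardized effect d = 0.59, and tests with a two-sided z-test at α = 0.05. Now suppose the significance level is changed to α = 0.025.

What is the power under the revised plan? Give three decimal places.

δ = d·√n = 0.59 × √17 = 2.4326 (unchanged). New critical value: z_{0.0125} = 2.241.
Revised power = Φ(δ − 2.241) + Φ(−δ − 2.241) = Φ(0.191) + Φ(-4.674) = 0.5758 + 0.0000 = 0.5758.

Power ≈ 0.576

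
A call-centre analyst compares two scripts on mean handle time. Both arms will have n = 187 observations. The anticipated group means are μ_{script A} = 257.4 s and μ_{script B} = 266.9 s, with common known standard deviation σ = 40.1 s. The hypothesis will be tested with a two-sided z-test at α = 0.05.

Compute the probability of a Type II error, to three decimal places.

β ≈ 0.370

Standardized effect: d = |μ_{script A} − μ_{script B}| / σ = |257.4 − 266.9| / 40.1 = 0.2369
Noncentrality parameter: δ = d·√(n/2) = 0.2369 × √(187/2) = 2.2908
Two-sided α = 0.05 → critical value z_{0.025} = 1.960.
Power = Φ(δ − 1.960) + Φ(−δ − 1.960) = Φ(0.331) + Φ(-4.251) = 0.6296 + 0.0000 = 0.6296.
Type II error: β = 1 − power = 1 − 0.6296 = 0.3704.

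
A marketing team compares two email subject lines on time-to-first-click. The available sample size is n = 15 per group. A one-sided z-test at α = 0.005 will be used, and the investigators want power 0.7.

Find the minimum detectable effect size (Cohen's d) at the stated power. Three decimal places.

Required noncentrality: δ = z_{0.005} + z_{0.30} = 2.576 + 0.524 = 3.100.
δ = d·√(n/2) ⇒ d = δ/√(n/2) = 3.100/√(15/2) = 1.1320.

d ≈ 1.132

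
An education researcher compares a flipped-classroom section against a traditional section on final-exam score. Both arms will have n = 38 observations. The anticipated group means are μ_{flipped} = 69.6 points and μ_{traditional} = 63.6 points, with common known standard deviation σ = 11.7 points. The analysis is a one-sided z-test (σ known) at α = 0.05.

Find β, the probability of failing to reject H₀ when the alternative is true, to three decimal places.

β ≈ 0.277

Standardized effect: d = |μ_{flipped} − μ_{traditional}| / σ = |69.6 − 63.6| / 11.7 = 0.5128
Noncentrality parameter: δ = d·√(n/2) = 0.5128 × √(38/2) = 2.2353
Critical value for a one-sided test at α = 0.05: z_α = 1.645.
Power = Φ(δ − 1.645) = Φ(0.590) = 0.7226.
Type II error: β = 1 − power = 1 − 0.7226 = 0.2774.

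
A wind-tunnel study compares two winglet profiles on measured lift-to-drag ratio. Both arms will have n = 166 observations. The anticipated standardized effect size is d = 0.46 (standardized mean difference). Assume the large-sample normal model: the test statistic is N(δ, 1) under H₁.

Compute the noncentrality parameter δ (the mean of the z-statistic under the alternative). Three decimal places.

δ ≈ 4.191

The noncentrality parameter scales effect size by the design's sample-size factor: δ = d·√(n/2) = 0.46 × √(166/2) = 4.1908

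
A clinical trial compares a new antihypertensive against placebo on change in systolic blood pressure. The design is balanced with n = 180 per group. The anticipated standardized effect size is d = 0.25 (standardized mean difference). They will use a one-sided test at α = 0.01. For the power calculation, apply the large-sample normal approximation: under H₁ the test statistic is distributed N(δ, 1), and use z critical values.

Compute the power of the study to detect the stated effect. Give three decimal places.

Power ≈ 0.518

Noncentrality parameter: δ = d·√(n/2) = 0.25 × √(180/2) = 2.3717
Critical value for a one-sided test at α = 0.01: z_α = 2.326.
Power = P(Z > 2.326 − δ) = Φ(0.045) = 0.5181.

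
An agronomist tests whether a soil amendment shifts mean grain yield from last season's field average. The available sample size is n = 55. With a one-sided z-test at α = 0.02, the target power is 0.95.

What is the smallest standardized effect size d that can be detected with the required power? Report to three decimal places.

d ≈ 0.499

Required noncentrality: δ = z_{0.02} + z_{0.05} = 2.054 + 1.645 = 3.699.
δ = d·√n ⇒ d = δ/√n = 3.699/√55 = 0.4987.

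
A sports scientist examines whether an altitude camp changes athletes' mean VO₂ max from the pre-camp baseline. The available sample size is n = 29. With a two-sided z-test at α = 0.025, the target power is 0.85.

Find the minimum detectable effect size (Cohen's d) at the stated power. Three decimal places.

d ≈ 0.609

Required noncentrality: δ = z_{0.0125} + z_{0.15} = 2.241 + 1.036 = 3.278.
(Lower-tail contribution to power is negligible for δ > 0.)
δ = d·√n ⇒ d = δ/√n = 3.278/√29 = 0.6087.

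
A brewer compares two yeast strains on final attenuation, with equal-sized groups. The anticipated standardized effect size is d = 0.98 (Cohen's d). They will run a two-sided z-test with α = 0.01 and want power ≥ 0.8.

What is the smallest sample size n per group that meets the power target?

n = 25 per group

For power 0.8 need Φ(δ − z_{0.005}) = 0.8, so δ = z_{0.005} + z_{0.20} = 2.576 + 0.842 = 3.417.
(For δ > 0 the lower-tail rejection region contributes negligibly to power, so the one-term inversion is standard.)
δ = d·√(n/2) ⇒ n = 2(δ/d)² = 2 × (3.417 / 0.98)² = 24.32.
Rounding up, n = 25 per group.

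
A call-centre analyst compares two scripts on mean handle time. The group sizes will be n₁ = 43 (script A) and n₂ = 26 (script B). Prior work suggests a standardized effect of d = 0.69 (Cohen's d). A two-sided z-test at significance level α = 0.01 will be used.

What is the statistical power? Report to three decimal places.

Power ≈ 0.580

Noncentrality parameter: δ = d / √(1/n₁ + 1/n₂) = 0.69 / √(1/43 + 1/26) = 2.7774
Critical value for a two-sided test at α = 0.01: z_{α/2} = 2.576.
Power = Φ(δ − 2.576) + Φ(−δ − 2.576) = Φ(0.202) + Φ(-5.353) = 0.5799 + 0.0000 = 0.5799.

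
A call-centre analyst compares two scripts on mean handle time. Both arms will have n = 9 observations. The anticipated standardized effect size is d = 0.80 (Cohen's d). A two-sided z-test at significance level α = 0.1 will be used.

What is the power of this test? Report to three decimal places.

Noncentrality parameter: δ = d·√(n/2) = 0.80 × √(9/2) = 1.6971
Critical value for a two-sided test at α = 0.1: z_{α/2} = 1.645.
Power = Φ(δ − 1.645) + Φ(−δ − 1.645) = Φ(0.052) + Φ(-3.342) = 0.5208 + 0.0004 = 0.5212.

Power ≈ 0.521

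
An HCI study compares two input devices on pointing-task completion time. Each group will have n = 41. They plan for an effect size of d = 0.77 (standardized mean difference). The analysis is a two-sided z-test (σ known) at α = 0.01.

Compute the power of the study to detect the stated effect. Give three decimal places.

Noncentrality parameter: δ = d·√(n/2) = 0.77 × √(41/2) = 3.4863
Two-sided α = 0.01 → critical value z_{0.005} = 2.576.
Power = Φ(δ − 2.576) + Φ(−δ − 2.576) = Φ(0.910) + Φ(-6.062) = 0.8187 + 0.0000 = 0.8187.

Power ≈ 0.819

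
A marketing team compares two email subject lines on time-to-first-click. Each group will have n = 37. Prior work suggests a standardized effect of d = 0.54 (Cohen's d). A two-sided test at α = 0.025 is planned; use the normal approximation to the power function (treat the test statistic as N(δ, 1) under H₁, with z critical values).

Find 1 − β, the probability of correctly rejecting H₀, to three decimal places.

Noncentrality parameter: λ = d·√(n/2) = 0.54 × √(37/2) = 2.3226
Two-sided α = 0.025 → critical value z_{0.0125} = 2.241.
Power = Φ(λ − 2.241) + Φ(−λ − 2.241) = Φ(0.081) + Φ(-4.564) = 0.5324 + 0.0000 = 0.5324.

Power ≈ 0.532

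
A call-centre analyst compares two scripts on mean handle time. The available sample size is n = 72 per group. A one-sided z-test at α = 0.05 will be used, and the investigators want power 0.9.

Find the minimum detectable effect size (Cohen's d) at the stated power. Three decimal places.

Required noncentrality: δ = z_{0.05} + z_{0.10} = 1.645 + 1.282 = 2.926.
δ = d·√(n/2) ⇒ d = δ/√(n/2) = 2.926/√(72/2) = 0.4877.

d ≈ 0.488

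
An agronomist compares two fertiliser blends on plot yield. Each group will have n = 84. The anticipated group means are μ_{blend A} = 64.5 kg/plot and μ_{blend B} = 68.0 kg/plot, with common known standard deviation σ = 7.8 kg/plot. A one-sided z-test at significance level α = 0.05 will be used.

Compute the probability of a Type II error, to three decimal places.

β ≈ 0.103

Standardized effect: d = |μ_{blend A} − μ_{blend B}| / σ = |64.5 − 68.0| / 7.8 = 0.4487
Noncentrality parameter: δ = d·√(n/2) = 0.4487 × √(84/2) = 2.9080
Critical value for a one-sided test at α = 0.05: z_α = 1.645.
Power = P(Z > 1.645 − δ) = Φ(1.263) = 0.8967.
Type II error: β = 1 − power = 1 − 0.8967 = 0.1033.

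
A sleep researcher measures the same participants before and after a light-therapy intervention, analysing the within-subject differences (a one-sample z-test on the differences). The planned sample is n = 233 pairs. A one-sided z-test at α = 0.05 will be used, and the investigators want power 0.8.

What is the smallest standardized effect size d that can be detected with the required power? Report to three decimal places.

d ≈ 0.163

Required noncentrality: δ = z_{0.05} + z_{0.20} = 1.645 + 0.842 = 2.486.
δ = d·√n ⇒ d = δ/√n = 2.486/√233 = 0.1629.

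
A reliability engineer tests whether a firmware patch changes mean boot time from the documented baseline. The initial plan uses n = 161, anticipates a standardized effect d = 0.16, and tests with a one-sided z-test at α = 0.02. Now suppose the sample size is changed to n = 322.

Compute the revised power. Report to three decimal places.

Power ≈ 0.793

With n = 322: δ = d·√n = 0.16 × √322 = 2.8711. Critical value z_{0.02} = 2.054.
Revised power = P(Z > 2.054 − δ) = Φ(0.817) = 0.7931.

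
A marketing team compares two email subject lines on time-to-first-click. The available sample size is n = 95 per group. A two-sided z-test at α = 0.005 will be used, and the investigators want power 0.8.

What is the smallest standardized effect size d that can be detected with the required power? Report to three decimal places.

Required noncentrality: δ = z_{0.0025} + z_{0.20} = 2.807 + 0.842 = 3.649.
(Lower-tail contribution to power is negligible for δ > 0.)
δ = d·√(n/2) ⇒ d = δ/√(n/2) = 3.649/√(95/2) = 0.5294.

d ≈ 0.529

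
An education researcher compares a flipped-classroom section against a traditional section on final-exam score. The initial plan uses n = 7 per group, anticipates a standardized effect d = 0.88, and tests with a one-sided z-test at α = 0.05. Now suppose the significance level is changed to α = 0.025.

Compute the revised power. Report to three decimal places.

Power ≈ 0.377

δ = d·√(n/2) = 0.88 × √(7/2) = 1.6463 (unchanged). New critical value: z_{0.025} = 1.960.
Revised power = P(Z > 1.960 − δ) = Φ(-0.314) = 0.3769.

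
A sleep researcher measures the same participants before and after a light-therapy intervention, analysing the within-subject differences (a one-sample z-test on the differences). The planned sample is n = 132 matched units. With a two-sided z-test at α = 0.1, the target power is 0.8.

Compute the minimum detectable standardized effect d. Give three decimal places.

Required noncentrality: δ = z_{0.05} + z_{0.20} = 1.645 + 0.842 = 2.486.
(The second rejection-region term Φ(−δ − z_{α/2}) is negligible and dropped.)
δ = d·√n ⇒ d = δ/√n = 2.486/√132 = 0.2164.

d ≈ 0.216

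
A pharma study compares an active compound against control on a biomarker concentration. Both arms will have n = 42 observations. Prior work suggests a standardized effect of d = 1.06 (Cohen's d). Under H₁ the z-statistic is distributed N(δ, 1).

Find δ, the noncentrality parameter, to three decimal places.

δ ≈ 4.858

δ = d·√(n/2) = 1.06 × √(42/2) = 4.8575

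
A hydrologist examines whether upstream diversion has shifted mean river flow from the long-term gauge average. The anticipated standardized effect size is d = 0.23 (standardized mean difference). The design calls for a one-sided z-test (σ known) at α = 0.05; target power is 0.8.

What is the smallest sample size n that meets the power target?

For power 0.8 need Φ(δ − z_{0.05}) = 0.8, so δ = z_{0.05} + z_{0.20} = 1.645 + 0.842 = 2.486.
δ = d·√n ⇒ n = (δ/d)² = (2.486 / 0.23)² = 116.87.
Round up to the next whole unit.

n = 117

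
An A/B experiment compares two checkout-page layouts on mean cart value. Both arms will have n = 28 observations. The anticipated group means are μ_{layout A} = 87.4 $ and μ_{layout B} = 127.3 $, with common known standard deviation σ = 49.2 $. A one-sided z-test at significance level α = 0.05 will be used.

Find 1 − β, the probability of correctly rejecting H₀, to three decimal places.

Power ≈ 0.918

Standardized effect: d = |μ_{layout A} − μ_{layout B}| / σ = |87.4 − 127.3| / 49.2 = 0.8110
Noncentrality parameter: δ = d·√(n/2) = 0.8110 × √(28/2) = 3.0344
Critical value for a one-sided test at α = 0.05: z_α = 1.645.
Power = P(Z > 1.645 − δ) = Φ(1.390) = 0.9177.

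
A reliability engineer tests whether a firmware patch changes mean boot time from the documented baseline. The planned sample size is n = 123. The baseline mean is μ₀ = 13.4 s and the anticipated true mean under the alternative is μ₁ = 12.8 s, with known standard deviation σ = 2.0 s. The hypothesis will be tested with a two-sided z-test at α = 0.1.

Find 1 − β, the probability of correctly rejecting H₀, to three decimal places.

Power ≈ 0.954

Standardized effect: d = |μ₁ − μ₀| / σ = |12.8 − 13.4| / 2.0 = 0.3000
Noncentrality parameter: δ = d·√n = 0.3000 × √123 = 3.3272
Two-sided α = 0.1 → critical value z_{0.05} = 1.645.
Power = Φ(δ − 1.645) + Φ(−δ − 1.645) = Φ(1.682) + Φ(-4.972) = 0.9537 + 0.0000 = 0.9537.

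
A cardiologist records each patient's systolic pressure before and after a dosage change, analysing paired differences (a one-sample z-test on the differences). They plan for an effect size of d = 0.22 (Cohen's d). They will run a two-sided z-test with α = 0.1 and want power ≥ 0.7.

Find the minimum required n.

For power 0.7 need Φ(δ − z_{0.05}) = 0.7, so δ = z_{0.05} + z_{0.30} = 1.645 + 0.524 = 2.169.
(For δ > 0 the lower-tail rejection region contributes negligibly to power, so the one-term inversion is standard.)
δ = d·√n ⇒ n = (δ/d)² = (2.169 / 0.22)² = 97.22.
Rounding up, n = 98.

n = 98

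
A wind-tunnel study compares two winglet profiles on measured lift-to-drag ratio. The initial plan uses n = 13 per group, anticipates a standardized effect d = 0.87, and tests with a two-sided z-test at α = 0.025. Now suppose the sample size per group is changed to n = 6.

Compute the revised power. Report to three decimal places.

With n = 6 per group: δ = d·√(n/2) = 0.87 × √(6/2) = 1.5069. Critical value z_{0.0125} = 2.241.
Revised power = Φ(δ − 2.241) + Φ(−δ − 2.241) = Φ(-0.735) + Φ(-3.748) = 0.2313 + 0.0001 = 0.2314.

Power ≈ 0.231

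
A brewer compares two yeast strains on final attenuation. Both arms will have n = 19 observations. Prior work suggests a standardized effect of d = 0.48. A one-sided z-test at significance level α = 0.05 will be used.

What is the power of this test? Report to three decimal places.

Noncentrality parameter: δ = d·√(n/2) = 0.48 × √(19/2) = 1.4795
Critical value for a one-sided test at α = 0.05: z_α = 1.645.
Power = Φ(δ − 1.645) = Φ(-0.165) = 0.4343.

Power ≈ 0.434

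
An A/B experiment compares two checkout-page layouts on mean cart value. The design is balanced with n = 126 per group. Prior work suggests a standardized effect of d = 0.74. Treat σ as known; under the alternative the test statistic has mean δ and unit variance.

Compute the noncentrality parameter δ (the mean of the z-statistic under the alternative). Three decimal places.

δ ≈ 5.874

δ = d·√(n/2) = 0.74 × √(126/2) = 5.8736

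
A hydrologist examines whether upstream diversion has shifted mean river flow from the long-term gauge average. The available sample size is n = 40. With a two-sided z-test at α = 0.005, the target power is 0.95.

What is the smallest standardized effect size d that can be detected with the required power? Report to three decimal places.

d ≈ 0.704

Need Φ(δ − 2.807) = 0.95, so δ = 2.807 + 1.645 = 4.452.
(The second rejection-region term Φ(−δ − z_{α/2}) is negligible and dropped.)
δ = d·√n ⇒ d = δ/√n = 4.452/√40 = 0.7039.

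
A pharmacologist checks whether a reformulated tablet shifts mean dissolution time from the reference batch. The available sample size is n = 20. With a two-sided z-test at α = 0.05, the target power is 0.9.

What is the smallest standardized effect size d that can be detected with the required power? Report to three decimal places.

Need Φ(δ − 1.960) = 0.9, so δ = 1.960 + 1.282 = 3.242.
(The second rejection-region term Φ(−δ − z_{α/2}) is negligible and dropped.)
δ = d·√n ⇒ d = δ/√n = 3.242/√20 = 0.7248.

d ≈ 0.725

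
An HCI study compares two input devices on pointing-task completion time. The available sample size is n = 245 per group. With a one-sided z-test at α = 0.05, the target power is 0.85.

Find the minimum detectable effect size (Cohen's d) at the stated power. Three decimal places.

d ≈ 0.242

Required noncentrality: δ = z_{0.05} + z_{0.15} = 1.645 + 1.036 = 2.681.
δ = d·√(n/2) ⇒ d = δ/√(n/2) = 2.681/√(245/2) = 0.2423.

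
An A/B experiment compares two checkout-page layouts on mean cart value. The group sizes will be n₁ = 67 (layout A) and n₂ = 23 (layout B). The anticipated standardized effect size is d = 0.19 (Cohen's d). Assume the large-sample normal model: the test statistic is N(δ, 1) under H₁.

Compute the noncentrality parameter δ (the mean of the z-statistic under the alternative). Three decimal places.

δ ≈ 0.786

δ = d / √(1/n₁ + 1/n₂) = 0.19 / √(1/67 + 1/23) = 0.7862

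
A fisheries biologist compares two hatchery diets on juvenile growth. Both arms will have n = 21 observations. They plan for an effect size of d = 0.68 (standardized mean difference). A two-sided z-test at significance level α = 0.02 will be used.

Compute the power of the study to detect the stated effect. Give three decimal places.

Noncentrality parameter: λ = d·√(n/2) = 0.68 × √(21/2) = 2.2035
Critical value for a two-sided test at α = 0.02: z_{α/2} = 2.326.
Power = Φ(λ − 2.326) + Φ(−λ − 2.326) = Φ(-0.123) + Φ(-4.530) = 0.4511 + 0.0000 = 0.4511.

Power ≈ 0.451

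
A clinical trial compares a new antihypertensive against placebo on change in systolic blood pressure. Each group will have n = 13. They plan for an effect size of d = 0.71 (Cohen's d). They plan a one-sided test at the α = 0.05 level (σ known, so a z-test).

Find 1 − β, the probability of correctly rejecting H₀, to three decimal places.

Power ≈ 0.566

Noncentrality parameter: λ = d·√(n/2) = 0.71 × √(13/2) = 1.8102
One-sided α = 0.05 → critical value z_{0.05} = 1.645.
Power = Φ(λ − 1.645) = Φ(0.165) = 0.5656.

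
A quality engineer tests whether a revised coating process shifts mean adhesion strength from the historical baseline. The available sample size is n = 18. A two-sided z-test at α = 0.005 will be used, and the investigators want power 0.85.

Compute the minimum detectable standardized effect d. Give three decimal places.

d ≈ 0.906

Required noncentrality: δ = z_{0.0025} + z_{0.15} = 2.807 + 1.036 = 3.843.
(The second rejection-region term Φ(−δ − z_{α/2}) is negligible and dropped.)
δ = d·√n ⇒ d = δ/√n = 3.843/√18 = 0.9059.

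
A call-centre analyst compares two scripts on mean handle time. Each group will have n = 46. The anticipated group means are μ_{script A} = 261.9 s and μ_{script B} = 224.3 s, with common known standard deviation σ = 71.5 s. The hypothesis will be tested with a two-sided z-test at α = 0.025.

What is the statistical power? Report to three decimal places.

Power ≈ 0.610

Standardized effect: d = |μ_{script A} − μ_{script B}| / σ = |261.9 − 224.3| / 71.5 = 0.5259
Noncentrality parameter: δ = d·√(n/2) = 0.5259 × √(46/2) = 2.5220
Two-sided α = 0.025 → critical value z_{0.0125} = 2.241.
Power = Φ(δ − 2.241) + Φ(−δ − 2.241) = Φ(0.281) + Φ(-4.763) = 0.6105 + 0.0000 = 0.6105.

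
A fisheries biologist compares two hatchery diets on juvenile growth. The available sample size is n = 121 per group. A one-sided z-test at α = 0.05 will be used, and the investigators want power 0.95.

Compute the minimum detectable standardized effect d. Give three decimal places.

Need Φ(δ − 1.645) = 0.95, so δ = 1.645 + 1.645 = 3.290.
δ = d·√(n/2) ⇒ d = δ/√(n/2) = 3.290/√(121/2) = 0.4229.

d ≈ 0.423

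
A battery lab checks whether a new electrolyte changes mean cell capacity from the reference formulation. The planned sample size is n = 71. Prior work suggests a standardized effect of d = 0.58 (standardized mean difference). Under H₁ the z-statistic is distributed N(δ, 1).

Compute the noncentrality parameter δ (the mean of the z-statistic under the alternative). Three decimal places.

δ ≈ 4.887

δ = d·√n = 0.58 × √71 = 4.8872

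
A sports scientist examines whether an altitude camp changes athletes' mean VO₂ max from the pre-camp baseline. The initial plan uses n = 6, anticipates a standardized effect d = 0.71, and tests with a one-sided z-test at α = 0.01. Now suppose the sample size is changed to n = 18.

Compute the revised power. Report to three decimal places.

With n = 18: δ = d·√n = 0.71 × √18 = 3.0123. Critical value z_{0.01} = 2.326.
Revised power = P(Z > 2.326 − δ) = Φ(0.686) = 0.7536.

Power ≈ 0.754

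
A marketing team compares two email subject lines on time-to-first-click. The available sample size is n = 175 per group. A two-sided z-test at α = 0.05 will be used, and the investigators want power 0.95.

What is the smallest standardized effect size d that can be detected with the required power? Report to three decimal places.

d ≈ 0.385

Need Φ(δ − 1.960) = 0.95, so δ = 1.960 + 1.645 = 3.605.
(The second rejection-region term Φ(−δ − z_{α/2}) is negligible and dropped.)
δ = d·√(n/2) ⇒ d = δ/√(n/2) = 3.605/√(175/2) = 0.3854.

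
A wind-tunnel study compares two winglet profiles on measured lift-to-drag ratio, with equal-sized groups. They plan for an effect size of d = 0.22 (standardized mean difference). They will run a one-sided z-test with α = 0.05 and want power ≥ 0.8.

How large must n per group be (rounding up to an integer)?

For power 0.8 need Φ(δ − z_{0.05}) = 0.8, so δ = z_{0.05} + z_{0.20} = 1.645 + 0.842 = 2.486.
δ = d·√(n/2) ⇒ n = 2(δ/d)² = 2 × (2.486 / 0.22)² = 255.48.
Rounding up, n = 256 per group.

n = 256 per group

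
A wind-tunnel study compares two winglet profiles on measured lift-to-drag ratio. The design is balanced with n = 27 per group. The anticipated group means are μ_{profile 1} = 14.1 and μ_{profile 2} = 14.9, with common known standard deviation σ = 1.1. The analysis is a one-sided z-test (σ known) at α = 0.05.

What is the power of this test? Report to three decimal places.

Standardized effect: d = |μ_{profile 1} − μ_{profile 2}| / σ = |14.1 − 14.9| / 1.1 = 0.7273
Noncentrality parameter: λ = d·√(n/2) = 0.7273 × √(27/2) = 2.6722
Critical value for a one-sided test at α = 0.05: z_α = 1.645.
Power = P(Z > 1.645 − λ) = Φ(1.027) = 0.8479.

Power ≈ 0.848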